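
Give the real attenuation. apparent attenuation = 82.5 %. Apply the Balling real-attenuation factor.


RA = AA · 0.8192
RA = 82.5 · 0.8192

67.5840 %


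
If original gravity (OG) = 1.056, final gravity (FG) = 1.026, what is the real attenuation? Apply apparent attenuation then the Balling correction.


AA = (OG−FG)/(OG−1)·100;  RA = AA·0.8192
AA = (1.056 − 1.026)/(1.056 − 1)·100 = 53.5714
RA = 53.5714·0.8192

43.8857 %


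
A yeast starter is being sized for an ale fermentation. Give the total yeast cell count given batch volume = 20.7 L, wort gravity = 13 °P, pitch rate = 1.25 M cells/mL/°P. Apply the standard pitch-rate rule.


cells (billions) = rate · V_L · °P
cells = 1.25 · 20.7 · 13

336.3750 billion cells


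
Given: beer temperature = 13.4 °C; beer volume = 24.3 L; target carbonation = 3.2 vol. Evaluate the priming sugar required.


residual = 14.695·(0.01821 + 0.09011·e^(−0.04·T));  sugar = (target − residual)·4.0·V
residual = 14.695·(0.01821 + 0.09011·e^(−0.04·13.4)) = 1.0423
sugar = (3.2 − 1.0423)·4.0·24.3

209.7241 g


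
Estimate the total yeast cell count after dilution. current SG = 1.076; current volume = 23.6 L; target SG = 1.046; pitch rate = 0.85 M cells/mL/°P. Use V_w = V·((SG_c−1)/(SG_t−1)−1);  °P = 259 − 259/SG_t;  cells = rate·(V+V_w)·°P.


V_w = 23.6·((1.076−1)/(1.046−1)−1) = 15.3913
V_final = 23.6 + 15.3913 = 38.9913
°P = 259 − 259/1.046 = 11.3901
cells = 0.85·38.9913·11.3901

377.4962 billion cells


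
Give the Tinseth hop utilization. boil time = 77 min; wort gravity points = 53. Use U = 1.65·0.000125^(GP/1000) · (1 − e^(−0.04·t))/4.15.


bigness = 1.65·0.000125^(53/1000) = 1.0248
boil_factor = (1 − e^(−0.04·77))/4.15 = 0.2299
U = 1.0248 · 0.2299

0.2356


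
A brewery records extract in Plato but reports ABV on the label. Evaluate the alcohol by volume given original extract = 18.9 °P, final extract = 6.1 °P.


SG = 259/(259 − P);  ABV = (OG − FG)·131.25
OG = 259/(259 − 18.9) = 1.0787
FG = 259/(259 − 6.1) = 1.0241
ABV = (1.0787 − 1.0241)·131.25

7.1659 % ABV


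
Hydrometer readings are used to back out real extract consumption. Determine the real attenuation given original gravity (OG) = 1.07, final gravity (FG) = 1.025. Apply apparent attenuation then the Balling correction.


AA = (OG−FG)/(OG−1)·100;  RA = AA·0.8192
AA = (1.07 − 1.025)/(1.07 − 1)·100 = 64.2857
RA = 64.2857·0.8192

52.6629 %


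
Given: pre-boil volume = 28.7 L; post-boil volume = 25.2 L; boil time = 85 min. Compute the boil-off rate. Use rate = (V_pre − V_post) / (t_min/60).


rate = (28.7 − 25.2) / (85/60)

2.4706 L/hr


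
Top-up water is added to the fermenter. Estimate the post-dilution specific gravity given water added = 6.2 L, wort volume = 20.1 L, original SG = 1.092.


SG_new = 1 + (SG_old − 1)·V_old/(V_old + V_water)
pts = (1.092 − 1)·1000·20.1/(20.1 + 6.2) = 70.3118
SG_new = 1 + 70.3118/1000

1.0703


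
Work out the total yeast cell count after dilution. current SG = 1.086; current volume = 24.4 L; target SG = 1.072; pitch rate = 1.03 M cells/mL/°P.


V_w = V·((SG_c−1)/(SG_t−1)−1);  °P = 259 − 259/SG_t;  cells = rate·(V+V_w)·°P
V_w = 24.4·((1.086−1)/(1.072−1)−1) = 4.7444
V_final = 24.4 + 4.7444 = 29.1444
°P = 259 − 259/1.072 = 17.3955
cells = 1.03·29.1444·17.3955

522.1923 billion cells


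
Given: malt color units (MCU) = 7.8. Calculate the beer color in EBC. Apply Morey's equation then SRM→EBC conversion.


SRM = 1.4922·MCU^0.6859;  EBC = SRM·1.97
SRM = 1.4922·7.8^0.6859 = 6.1054
EBC = 6.1054·1.97

12.0277 EBC


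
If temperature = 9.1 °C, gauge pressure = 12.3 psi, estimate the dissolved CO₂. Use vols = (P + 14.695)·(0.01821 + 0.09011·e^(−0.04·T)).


vols = (12.3 + 14.695)·(0.01821 + 0.09011·e^(−0.04·9.1))

2.1819 volumes


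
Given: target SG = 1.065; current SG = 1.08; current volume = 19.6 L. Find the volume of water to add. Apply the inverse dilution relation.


V_water = V·((SG_curr − 1)/(SG_target − 1) − 1)
V_water = 19.6·((1.08 − 1)/(1.065 − 1) − 1)

4.5231 L


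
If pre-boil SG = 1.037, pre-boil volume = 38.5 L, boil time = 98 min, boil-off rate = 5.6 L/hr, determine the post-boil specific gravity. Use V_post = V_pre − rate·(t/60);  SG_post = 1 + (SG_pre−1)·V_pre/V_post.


V_post = 38.5 − 5.6·(98/60) = 29.3533
SG_post = 1 + (1.037 − 1)·38.5/29.3533

1.0485


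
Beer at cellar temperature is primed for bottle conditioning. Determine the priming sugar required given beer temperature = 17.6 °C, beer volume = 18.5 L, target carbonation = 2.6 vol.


residual = 14.695·(0.01821 + 0.09011·e^(−0.04·T));  sugar = (target − residual)·4.0·V
residual = 14.695·(0.01821 + 0.09011·e^(−0.04·17.6)) = 0.9225
sugar = (2.6 − 0.9225)·4.0·18.5

124.1326 g


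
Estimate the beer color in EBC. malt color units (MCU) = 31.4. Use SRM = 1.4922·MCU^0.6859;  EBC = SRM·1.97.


SRM = 1.4922·31.4^0.6859 = 15.8698
EBC = 15.8698·1.97

31.2635 EBC


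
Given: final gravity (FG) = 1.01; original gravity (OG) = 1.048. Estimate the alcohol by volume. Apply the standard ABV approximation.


ABV = (OG − FG) · 131.25
ABV = (1.048 − 1.01) · 131.25

4.9875 % ABV


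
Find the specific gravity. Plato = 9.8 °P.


SG = 259/(259 − P)
SG = 259/(259 − 9.8)

1.0393


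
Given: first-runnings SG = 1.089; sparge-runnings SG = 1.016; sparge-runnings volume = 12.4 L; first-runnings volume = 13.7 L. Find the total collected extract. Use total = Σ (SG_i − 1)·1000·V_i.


first = (1.089 − 1)·1000·13.7 = 1219.3000
sparge = (1.016 − 1)·1000·12.4 = 198.4000
total = 1219.3000 + 198.4000

1417.7000 gravity·L


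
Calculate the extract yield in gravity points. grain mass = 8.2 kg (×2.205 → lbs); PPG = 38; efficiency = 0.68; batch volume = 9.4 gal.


points = lbs × PPG × eff / vol
lbs = 8.2 × 2.205 = 18.0810
points = 18.0810 × 38 × 0.68 / 9.4

49.7035 points


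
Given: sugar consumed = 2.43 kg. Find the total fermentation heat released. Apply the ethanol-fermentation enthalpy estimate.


Q = m_sugar · 590 kJ/kg
Q = 2.43 · 590

1433.7000 kJ


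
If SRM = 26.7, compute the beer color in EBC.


EBC = SRM · 1.97
EBC = 26.7 · 1.97

52.5990 EBC


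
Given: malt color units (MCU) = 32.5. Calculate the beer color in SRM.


SRM = 1.4922 · MCU^0.6859
SRM = 1.4922 · 32.5^0.6859

16.2490 SRM


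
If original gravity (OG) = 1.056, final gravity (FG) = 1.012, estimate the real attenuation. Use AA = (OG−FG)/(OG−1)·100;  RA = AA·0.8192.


AA = (1.056 − 1.012)/(1.056 − 1)·100 = 78.5714
RA = 78.5714·0.8192

64.3657 %


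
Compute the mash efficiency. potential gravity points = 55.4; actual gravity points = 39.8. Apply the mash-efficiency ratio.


efficiency = actual / potential × 100
efficiency = 39.8 / 55.4 × 100

71.8412 %


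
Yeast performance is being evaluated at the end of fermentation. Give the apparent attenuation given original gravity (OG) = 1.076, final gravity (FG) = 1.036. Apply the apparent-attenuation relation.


AA = (OG − FG)/(OG − 1) · 100
AA = (1.076 − 1.036)/(1.076 − 1) · 100

52.6316 %


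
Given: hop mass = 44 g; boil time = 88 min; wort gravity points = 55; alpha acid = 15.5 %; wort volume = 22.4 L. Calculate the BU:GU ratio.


U = 1.65·0.000125^(GP/1000)·(1−e^(−0.04t))/4.15;  IBU = (α/100)·m·U·1000/V;  BU:GU = IBU/GP
U = 1.65·0.000125^(55/1000)·(1−e^(−0.04·88))/4.15 = 0.2354
IBU = (15.5/100)·44·0.2354·1000/22.4 = 71.6561
BU:GU = 71.6561/55

1.3028


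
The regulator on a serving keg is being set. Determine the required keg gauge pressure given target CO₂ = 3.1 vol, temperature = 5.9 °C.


psi = vols/(0.01821 + 0.09011·e^(−0.04·T)) − 14.695
psi = 3.1/(0.01821 + 0.09011·e^(−0.04·5.9)) − 14.695

19.9895 psi


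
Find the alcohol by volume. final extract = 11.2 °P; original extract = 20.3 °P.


SG = 259/(259 − P);  ABV = (OG − FG)·131.25
OG = 259/(259 − 20.3) = 1.0850
FG = 259/(259 − 11.2) = 1.0452
ABV = (1.0850 − 1.0452)·131.25

5.2298 % ABV


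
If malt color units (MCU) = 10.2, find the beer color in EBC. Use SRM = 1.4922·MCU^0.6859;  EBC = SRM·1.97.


SRM = 1.4922·10.2^0.6859 = 7.3388
EBC = 7.3388·1.97

14.4575 EBC


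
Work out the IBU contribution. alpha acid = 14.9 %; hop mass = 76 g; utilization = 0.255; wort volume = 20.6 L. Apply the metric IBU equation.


IBU = (α/100)·mass·U·1000 / V
IBU = (14.9/100)·76·0.255·1000 / 20.6

140.1757 IBU


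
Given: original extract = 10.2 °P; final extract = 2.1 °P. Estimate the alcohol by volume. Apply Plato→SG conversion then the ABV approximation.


SG = 259/(259 − P);  ABV = (OG − FG)·131.25
OG = 259/(259 − 10.2) = 1.0410
FG = 259/(259 − 2.1) = 1.0082
ABV = (1.0410 − 1.0082)·131.25

4.3079 % ABV


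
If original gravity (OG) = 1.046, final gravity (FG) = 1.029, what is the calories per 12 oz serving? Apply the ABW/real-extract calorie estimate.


ABW = (OG−FG)·131.25·0.79/FG;  °P = 259 − 259/SG (for OG→OE and FG→AE);  RE = 0.1808·OE + 0.8192·AE;  Cal = (6.9·ABW + 4·(RE−0.1))·FG·3.55
ABW = (1.046 − 1.029)·131.25·0.79/1.029 = 1.7130
OE = 259 − 259/1.046 = 11.3901 °P
AE = 259 − 259/1.029 = 7.2993 °P
RE = 0.1808·11.3901 + 0.8192·7.2993 = 8.0389 °P
Cal = (6.9·1.7130 + 4·(8.0389−0.1))·1.029·3.55

159.1790 kcal


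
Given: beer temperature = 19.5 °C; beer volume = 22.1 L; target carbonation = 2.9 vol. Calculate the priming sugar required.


residual = 14.695·(0.01821 + 0.09011·e^(−0.04·T));  sugar = (target − residual)·4.0·V
residual = 14.695·(0.01821 + 0.09011·e^(−0.04·19.5)) = 0.8746
sugar = (2.9 − 0.8746)·4.0·22.1

179.0452 g


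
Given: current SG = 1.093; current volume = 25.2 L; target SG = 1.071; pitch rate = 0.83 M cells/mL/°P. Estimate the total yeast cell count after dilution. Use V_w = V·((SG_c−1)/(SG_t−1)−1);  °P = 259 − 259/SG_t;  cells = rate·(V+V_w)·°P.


V_w = 25.2·((1.093−1)/(1.071−1)−1) = 7.8085
V_final = 25.2 + 7.8085 = 33.0085
°P = 259 − 259/1.071 = 17.1699
cells = 0.83·33.0085·17.1699

470.4049 billion cells


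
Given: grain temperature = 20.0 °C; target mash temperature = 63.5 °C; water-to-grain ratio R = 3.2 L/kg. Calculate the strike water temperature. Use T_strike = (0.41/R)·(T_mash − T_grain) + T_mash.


T_strike = (0.41/3.2)·(63.5 − 20.0) + 63.5

69.0734 °C


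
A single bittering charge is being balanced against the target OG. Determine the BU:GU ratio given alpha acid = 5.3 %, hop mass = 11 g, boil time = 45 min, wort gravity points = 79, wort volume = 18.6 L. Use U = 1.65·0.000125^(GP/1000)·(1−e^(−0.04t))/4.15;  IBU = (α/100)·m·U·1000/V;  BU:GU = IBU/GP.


U = 1.65·0.000125^(79/1000)·(1−e^(−0.04·45))/4.15 = 0.1632
IBU = (5.3/100)·11·0.1632·1000/18.6 = 5.1142
BU:GU = 5.1142/79

0.0647


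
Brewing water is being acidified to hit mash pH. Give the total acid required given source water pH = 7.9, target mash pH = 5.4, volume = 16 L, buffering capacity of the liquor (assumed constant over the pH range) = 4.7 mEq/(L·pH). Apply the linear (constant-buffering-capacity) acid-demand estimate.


acid = buffering capacity · (pH_source − pH_target) · V
acid = 4.7 · (7.9 − 5.4) · 16

188.0000 mEq


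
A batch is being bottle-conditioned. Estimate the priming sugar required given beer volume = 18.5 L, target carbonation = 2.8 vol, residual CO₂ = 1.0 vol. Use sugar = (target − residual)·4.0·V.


sugar = (2.8 − 1.0)·4.0·18.5

133.2000 g


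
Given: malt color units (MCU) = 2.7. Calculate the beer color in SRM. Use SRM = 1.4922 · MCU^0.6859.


SRM = 1.4922 · 2.7^0.6859

2.9492 SRM


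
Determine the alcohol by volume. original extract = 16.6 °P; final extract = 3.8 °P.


SG = 259/(259 − P);  ABV = (OG − FG)·131.25
OG = 259/(259 − 16.6) = 1.0685
FG = 259/(259 − 3.8) = 1.0149
ABV = (1.0685 − 1.0149)·131.25

7.0339 % ABV


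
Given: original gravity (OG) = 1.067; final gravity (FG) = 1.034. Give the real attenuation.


AA = (OG−FG)/(OG−1)·100;  RA = AA·0.8192
AA = (1.067 − 1.034)/(1.067 − 1)·100 = 49.2537
RA = 49.2537·0.8192

40.3487 %


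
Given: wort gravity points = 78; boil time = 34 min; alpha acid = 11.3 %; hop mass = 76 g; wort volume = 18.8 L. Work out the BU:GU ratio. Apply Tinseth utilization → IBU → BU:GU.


U = 1.65·0.000125^(GP/1000)·(1−e^(−0.04t))/4.15;  IBU = (α/100)·m·U·1000/V;  BU:GU = IBU/GP
U = 1.65·0.000125^(78/1000)·(1−e^(−0.04·34))/4.15 = 0.1466
IBU = (11.3/100)·76·0.1466·1000/18.8 = 66.9755
BU:GU = 66.9755/78

0.8587


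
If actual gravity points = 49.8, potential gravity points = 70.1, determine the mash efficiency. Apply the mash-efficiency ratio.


efficiency = actual / potential × 100
efficiency = 49.8 / 70.1 × 100

71.0414 %


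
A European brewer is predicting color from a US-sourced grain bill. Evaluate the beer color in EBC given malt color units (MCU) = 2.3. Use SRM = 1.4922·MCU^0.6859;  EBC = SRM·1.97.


SRM = 1.4922·2.3^0.6859 = 2.6420
EBC = 2.6420·1.97

5.2048 EBC


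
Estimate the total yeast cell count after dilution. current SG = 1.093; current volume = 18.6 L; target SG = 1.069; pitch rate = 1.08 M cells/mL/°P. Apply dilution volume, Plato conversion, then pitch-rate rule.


V_w = V·((SG_c−1)/(SG_t−1)−1);  °P = 259 − 259/SG_t;  cells = rate·(V+V_w)·°P
V_w = 18.6·((1.093−1)/(1.069−1)−1) = 6.4696
V_final = 18.6 + 6.4696 = 25.0696
°P = 259 − 259/1.069 = 16.7175
cells = 1.08·25.0696·16.7175

452.6283 billion cells


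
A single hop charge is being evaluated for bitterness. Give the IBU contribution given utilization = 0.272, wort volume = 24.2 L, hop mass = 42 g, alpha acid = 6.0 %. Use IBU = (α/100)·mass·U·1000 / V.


IBU = (6.0/100)·42·0.272·1000 / 24.2

28.3240 IBU


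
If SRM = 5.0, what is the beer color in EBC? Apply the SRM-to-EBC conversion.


EBC = SRM · 1.97
EBC = 5.0 · 1.97

9.8500 EBC


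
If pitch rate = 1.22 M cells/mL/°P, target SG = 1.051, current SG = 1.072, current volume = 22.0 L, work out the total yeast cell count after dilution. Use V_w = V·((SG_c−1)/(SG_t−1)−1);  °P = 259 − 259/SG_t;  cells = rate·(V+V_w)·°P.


V_w = 22.0·((1.072−1)/(1.051−1)−1) = 9.0588
V_final = 22.0 + 9.0588 = 31.0588
°P = 259 − 259/1.051 = 12.5680
cells = 1.22·31.0588·12.5680

476.2249 billion cells


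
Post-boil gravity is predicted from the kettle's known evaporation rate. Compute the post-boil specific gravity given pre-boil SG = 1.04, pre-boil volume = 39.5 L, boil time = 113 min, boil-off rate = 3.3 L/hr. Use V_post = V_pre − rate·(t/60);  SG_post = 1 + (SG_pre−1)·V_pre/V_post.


V_post = 39.5 − 3.3·(113/60) = 33.2850
SG_post = 1 + (1.04 − 1)·39.5/33.2850

1.0475


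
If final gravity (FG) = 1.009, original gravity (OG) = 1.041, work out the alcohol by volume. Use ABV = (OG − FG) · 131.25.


ABV = (1.041 − 1.009) · 131.25

4.2000 % ABV


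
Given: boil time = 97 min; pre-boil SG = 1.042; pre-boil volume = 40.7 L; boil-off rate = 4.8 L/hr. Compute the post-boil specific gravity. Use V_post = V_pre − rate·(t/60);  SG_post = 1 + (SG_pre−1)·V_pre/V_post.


V_post = 40.7 − 4.8·(97/60) = 32.9400
SG_post = 1 + (1.042 − 1)·40.7/32.9400

1.0519


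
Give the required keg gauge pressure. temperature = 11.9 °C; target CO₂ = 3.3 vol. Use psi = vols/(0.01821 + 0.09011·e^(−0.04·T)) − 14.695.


psi = 3.3/(0.01821 + 0.09011·e^(−0.04·11.9)) − 14.695

29.7842 psi


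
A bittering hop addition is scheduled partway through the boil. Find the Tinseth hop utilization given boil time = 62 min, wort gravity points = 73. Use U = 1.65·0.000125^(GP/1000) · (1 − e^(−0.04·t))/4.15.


bigness = 1.65·0.000125^(73/1000) = 0.8562
boil_factor = (1 − e^(−0.04·62))/4.15 = 0.2208
U = 0.8562 · 0.2208

0.1890


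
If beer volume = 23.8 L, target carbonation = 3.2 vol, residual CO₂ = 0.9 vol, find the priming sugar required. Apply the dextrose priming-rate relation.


sugar = (target − residual)·4.0·V
sugar = (3.2 − 0.9)·4.0·23.8

218.9600 g


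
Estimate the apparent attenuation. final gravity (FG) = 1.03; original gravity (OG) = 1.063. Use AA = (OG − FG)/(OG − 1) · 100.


AA = (1.063 − 1.03)/(1.063 − 1) · 100

52.3810 %


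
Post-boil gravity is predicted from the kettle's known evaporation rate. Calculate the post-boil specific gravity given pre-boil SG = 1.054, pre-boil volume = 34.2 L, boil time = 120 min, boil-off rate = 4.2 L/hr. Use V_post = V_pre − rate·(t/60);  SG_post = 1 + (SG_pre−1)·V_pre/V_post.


V_post = 34.2 − 4.2·(120/60) = 25.8000
SG_post = 1 + (1.054 − 1)·34.2/25.8000

1.0716


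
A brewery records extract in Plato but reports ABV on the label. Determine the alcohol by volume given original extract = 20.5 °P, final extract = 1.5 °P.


SG = 259/(259 − P);  ABV = (OG − FG)·131.25
OG = 259/(259 − 20.5) = 1.0860
FG = 259/(259 − 1.5) = 1.0058
ABV = (1.0860 − 1.0058)·131.25

10.5169 % ABV


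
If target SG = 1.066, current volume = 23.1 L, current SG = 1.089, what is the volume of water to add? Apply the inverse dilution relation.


V_water = V·((SG_curr − 1)/(SG_target − 1) − 1)
V_water = 23.1·((1.089 − 1)/(1.066 − 1) − 1)

8.0500 L


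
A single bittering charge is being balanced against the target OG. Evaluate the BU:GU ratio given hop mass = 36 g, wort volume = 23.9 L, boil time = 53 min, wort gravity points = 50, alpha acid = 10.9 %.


U = 1.65·0.000125^(GP/1000)·(1−e^(−0.04t))/4.15;  IBU = (α/100)·m·U·1000/V;  BU:GU = IBU/GP
U = 1.65·0.000125^(50/1000)·(1−e^(−0.04·53))/4.15 = 0.2232
IBU = (10.9/100)·36·0.2232·1000/23.9 = 36.6505
BU:GU = 36.6505/50

0.7330


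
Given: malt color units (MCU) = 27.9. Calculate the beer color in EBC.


SRM = 1.4922·MCU^0.6859;  EBC = SRM·1.97
SRM = 1.4922·27.9^0.6859 = 14.6341
EBC = 14.6341·1.97

28.8292 EBC


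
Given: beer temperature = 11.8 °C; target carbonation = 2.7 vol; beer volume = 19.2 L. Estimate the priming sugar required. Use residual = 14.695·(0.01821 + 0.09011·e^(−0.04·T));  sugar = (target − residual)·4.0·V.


residual = 14.695·(0.01821 + 0.09011·e^(−0.04·11.8)) = 1.0935
sugar = (2.7 − 1.0935)·4.0·19.2

123.3754 g


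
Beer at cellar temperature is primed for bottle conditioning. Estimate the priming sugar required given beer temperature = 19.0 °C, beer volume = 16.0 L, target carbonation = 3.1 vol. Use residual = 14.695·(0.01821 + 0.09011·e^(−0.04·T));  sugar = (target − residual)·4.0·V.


residual = 14.695·(0.01821 + 0.09011·e^(−0.04·19.0)) = 0.8869
sugar = (3.1 − 0.8869)·4.0·16.0

141.6407 g


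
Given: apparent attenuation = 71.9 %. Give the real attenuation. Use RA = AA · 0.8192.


RA = 71.9 · 0.8192

58.9005 %


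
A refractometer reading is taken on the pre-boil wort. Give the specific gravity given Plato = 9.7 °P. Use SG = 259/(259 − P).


SG = 259/(259 − 9.7)

1.0389


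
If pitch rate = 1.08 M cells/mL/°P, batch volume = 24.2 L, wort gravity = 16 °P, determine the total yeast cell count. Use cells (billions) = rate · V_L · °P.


cells = 1.08 · 24.2 · 16

418.1760 billion cells


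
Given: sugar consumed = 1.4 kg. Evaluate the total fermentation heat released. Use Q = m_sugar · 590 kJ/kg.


Q = 1.4 · 590

826.0000 kJ


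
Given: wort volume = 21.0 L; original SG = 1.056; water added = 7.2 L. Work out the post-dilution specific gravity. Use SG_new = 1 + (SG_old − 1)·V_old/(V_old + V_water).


pts = (1.056 − 1)·1000·21.0/(21.0 + 7.2) = 41.7021
SG_new = 1 + 41.7021/1000

1.0417


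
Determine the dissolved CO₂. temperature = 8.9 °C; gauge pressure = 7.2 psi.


vols = (P + 14.695)·(0.01821 + 0.09011·e^(−0.04·T))
vols = (7.2 + 14.695)·(0.01821 + 0.09011·e^(−0.04·8.9))

1.7807 volumes


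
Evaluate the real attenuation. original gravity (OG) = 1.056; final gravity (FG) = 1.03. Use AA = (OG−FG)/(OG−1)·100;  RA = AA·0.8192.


AA = (1.056 − 1.03)/(1.056 − 1)·100 = 46.4286
RA = 46.4286·0.8192

38.0343 %


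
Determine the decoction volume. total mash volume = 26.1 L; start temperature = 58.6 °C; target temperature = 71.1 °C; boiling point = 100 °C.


V_dec = V_total·(T_target − T_start)/(T_boil − T_start)
V_dec = 26.1·(71.1 − 58.6)/(100 − 58.6)

7.8804 L


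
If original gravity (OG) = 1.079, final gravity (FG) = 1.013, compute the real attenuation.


AA = (OG−FG)/(OG−1)·100;  RA = AA·0.8192
AA = (1.079 − 1.013)/(1.079 − 1)·100 = 83.5443
RA = 83.5443·0.8192

68.4395 %


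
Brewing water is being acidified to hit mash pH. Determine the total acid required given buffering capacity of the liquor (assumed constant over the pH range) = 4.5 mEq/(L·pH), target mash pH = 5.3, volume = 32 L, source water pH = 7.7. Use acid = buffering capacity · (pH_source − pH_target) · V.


acid = 4.5 · (7.7 − 5.3) · 32

345.6000 mEq


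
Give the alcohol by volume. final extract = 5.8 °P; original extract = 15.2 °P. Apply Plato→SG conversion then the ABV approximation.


SG = 259/(259 − P);  ABV = (OG − FG)·131.25
OG = 259/(259 − 15.2) = 1.0623
FG = 259/(259 − 5.8) = 1.0229
ABV = (1.0623 − 1.0229)·131.25

5.1764 % ABV


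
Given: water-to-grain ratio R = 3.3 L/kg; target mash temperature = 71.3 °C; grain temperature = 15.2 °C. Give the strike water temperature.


T_strike = (0.41/R)·(T_mash − T_grain) + T_mash
T_strike = (0.41/3.3)·(71.3 − 15.2) + 71.3

78.2700 °C


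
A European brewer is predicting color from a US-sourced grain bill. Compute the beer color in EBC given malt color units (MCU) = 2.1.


SRM = 1.4922·MCU^0.6859;  EBC = SRM·1.97
SRM = 1.4922·2.1^0.6859 = 2.4822
EBC = 2.4822·1.97

4.8899 EBC


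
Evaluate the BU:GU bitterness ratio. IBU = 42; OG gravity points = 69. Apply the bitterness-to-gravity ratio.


BU:GU = IBU / OG_points
BU:GU = 42 / 69

0.6087


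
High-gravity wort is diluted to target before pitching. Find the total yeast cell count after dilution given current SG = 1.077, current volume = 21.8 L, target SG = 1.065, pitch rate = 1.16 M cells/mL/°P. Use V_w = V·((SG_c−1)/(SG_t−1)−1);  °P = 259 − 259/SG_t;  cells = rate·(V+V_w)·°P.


V_w = 21.8·((1.077−1)/(1.065−1)−1) = 4.0246
V_final = 21.8 + 4.0246 = 25.8246
°P = 259 − 259/1.065 = 15.8075
cells = 1.16·25.8246·15.8075

473.5386 billion cells


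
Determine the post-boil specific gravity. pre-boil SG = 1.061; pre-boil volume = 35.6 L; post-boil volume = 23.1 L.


SG_post = 1 + (SG_pre − 1)·V_pre/V_post
pts_pre = (1.061 − 1)·1000 = 61.0000
pts_post = 61.0000·35.6/23.1 = 94.0087
SG_post = 1 + 94.0087/1000

1.0940


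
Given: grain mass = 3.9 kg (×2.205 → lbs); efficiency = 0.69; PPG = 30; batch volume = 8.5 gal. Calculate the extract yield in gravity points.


points = lbs × PPG × eff / vol
lbs = 3.9 × 2.205 = 8.5995
points = 8.5995 × 30 × 0.69 / 8.5

20.9423 points


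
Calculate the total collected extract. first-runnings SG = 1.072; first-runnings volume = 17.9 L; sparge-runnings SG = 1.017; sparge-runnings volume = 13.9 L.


total = Σ (SG_i − 1)·1000·V_i
first = (1.072 − 1)·1000·17.9 = 1288.8000
sparge = (1.017 − 1)·1000·13.9 = 236.3000
total = 1288.8000 + 236.3000

1525.1000 gravity·L


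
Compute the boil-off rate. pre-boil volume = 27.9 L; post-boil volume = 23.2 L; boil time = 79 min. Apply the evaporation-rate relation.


rate = (V_pre − V_post) / (t_min/60)
rate = (27.9 − 23.2) / (79/60)

3.5696 L/hr


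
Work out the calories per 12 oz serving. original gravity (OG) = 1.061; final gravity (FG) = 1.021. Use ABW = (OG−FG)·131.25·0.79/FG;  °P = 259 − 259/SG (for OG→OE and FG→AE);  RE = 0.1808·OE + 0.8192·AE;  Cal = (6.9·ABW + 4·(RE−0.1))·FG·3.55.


ABW = (1.061 − 1.021)·131.25·0.79/1.021 = 4.0622
OE = 259 − 259/1.061 = 14.8907 °P
AE = 259 − 259/1.021 = 5.3271 °P
RE = 0.1808·14.8907 + 0.8192·5.3271 = 7.0562 °P
Cal = (6.9·4.0622 + 4·(7.0562−0.1))·1.021·3.55

202.4457 kcal


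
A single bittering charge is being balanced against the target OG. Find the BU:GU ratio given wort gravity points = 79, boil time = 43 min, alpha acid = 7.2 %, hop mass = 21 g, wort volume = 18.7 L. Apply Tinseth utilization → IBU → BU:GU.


U = 1.65·0.000125^(GP/1000)·(1−e^(−0.04t))/4.15;  IBU = (α/100)·m·U·1000/V;  BU:GU = IBU/GP
U = 1.65·0.000125^(79/1000)·(1−e^(−0.04·43))/4.15 = 0.1605
IBU = (7.2/100)·21·0.1605·1000/18.7 = 12.9751
BU:GU = 12.9751/79

0.1642


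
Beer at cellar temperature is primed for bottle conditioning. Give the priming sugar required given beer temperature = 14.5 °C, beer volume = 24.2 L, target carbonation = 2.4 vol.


residual = 14.695·(0.01821 + 0.09011·e^(−0.04·T));  sugar = (target − residual)·4.0·V
residual = 14.695·(0.01821 + 0.09011·e^(−0.04·14.5)) = 1.0090
sugar = (2.4 − 1.0090)·4.0·24.2

134.6493 g


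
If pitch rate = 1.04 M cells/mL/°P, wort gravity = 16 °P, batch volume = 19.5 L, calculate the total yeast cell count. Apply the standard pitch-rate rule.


cells (billions) = rate · V_L · °P
cells = 1.04 · 19.5 · 16

324.4800 billion cells


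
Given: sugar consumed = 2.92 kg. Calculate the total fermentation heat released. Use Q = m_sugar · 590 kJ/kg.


Q = 2.92 · 590

1722.8000 kJ


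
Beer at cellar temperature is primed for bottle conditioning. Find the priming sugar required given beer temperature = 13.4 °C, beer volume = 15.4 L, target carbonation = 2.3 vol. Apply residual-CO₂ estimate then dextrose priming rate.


residual = 14.695·(0.01821 + 0.09011·e^(−0.04·T));  sugar = (target − residual)·4.0·V
residual = 14.695·(0.01821 + 0.09011·e^(−0.04·13.4)) = 1.0423
sugar = (2.3 − 1.0423)·4.0·15.4

77.4716 g


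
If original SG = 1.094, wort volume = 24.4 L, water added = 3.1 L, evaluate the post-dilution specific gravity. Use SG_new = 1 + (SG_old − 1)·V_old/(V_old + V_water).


pts = (1.094 − 1)·1000·24.4/(24.4 + 3.1) = 83.4036
SG_new = 1 + 83.4036/1000

1.0834


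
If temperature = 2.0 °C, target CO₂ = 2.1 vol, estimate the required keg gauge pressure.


psi = vols/(0.01821 + 0.09011·e^(−0.04·T)) − 14.695
psi = 2.1/(0.01821 + 0.09011·e^(−0.04·2.0)) − 14.695

6.0167 psi


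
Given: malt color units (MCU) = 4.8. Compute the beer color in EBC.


SRM = 1.4922·MCU^0.6859;  EBC = SRM·1.97
SRM = 1.4922·4.8^0.6859 = 4.3761
EBC = 4.3761·1.97

8.6210 EBC


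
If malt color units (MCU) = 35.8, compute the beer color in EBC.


SRM = 1.4922·MCU^0.6859;  EBC = SRM·1.97
SRM = 1.4922·35.8^0.6859 = 17.3634
EBC = 17.3634·1.97

34.2059 EBC


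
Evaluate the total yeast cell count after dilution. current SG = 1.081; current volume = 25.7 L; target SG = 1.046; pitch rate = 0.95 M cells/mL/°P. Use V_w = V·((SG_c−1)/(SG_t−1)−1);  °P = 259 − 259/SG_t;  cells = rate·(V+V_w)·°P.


V_w = 25.7·((1.081−1)/(1.046−1)−1) = 19.5543
V_final = 25.7 + 19.5543 = 45.2543
°P = 259 − 259/1.046 = 11.3901
cells = 0.95·45.2543·11.3901

489.6771 billion cells


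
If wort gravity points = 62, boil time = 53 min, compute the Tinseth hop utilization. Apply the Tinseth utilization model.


U = 1.65·0.000125^(GP/1000) · (1 − e^(−0.04·t))/4.15
bigness = 1.65·0.000125^(62/1000) = 0.9451
boil_factor = (1 − e^(−0.04·53))/4.15 = 0.2120
U = 0.9451 · 0.2120

0.2004


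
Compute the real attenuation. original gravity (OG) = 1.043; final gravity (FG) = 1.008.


AA = (OG−FG)/(OG−1)·100;  RA = AA·0.8192
AA = (1.043 − 1.008)/(1.043 − 1)·100 = 81.3953
RA = 81.3953·0.8192

66.6791 %


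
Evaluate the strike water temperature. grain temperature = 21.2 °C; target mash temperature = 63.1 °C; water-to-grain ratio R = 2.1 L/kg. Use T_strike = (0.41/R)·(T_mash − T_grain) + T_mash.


T_strike = (0.41/2.1)·(63.1 − 21.2) + 63.1

71.2805 °C


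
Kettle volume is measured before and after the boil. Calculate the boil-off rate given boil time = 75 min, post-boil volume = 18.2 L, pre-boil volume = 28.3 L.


rate = (V_pre − V_post) / (t_min/60)
rate = (28.3 − 18.2) / (75/60)

8.0800 L/hr


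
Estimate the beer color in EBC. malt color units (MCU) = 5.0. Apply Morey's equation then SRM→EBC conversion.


SRM = 1.4922·MCU^0.6859;  EBC = SRM·1.97
SRM = 1.4922·5.0^0.6859 = 4.5004
EBC = 4.5004·1.97

8.8658 EBC


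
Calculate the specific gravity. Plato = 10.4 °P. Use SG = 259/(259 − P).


SG = 259/(259 − 10.4)

1.0418


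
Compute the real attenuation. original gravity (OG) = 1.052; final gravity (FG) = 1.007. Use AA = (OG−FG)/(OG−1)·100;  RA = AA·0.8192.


AA = (1.052 − 1.007)/(1.052 − 1)·100 = 86.5385
RA = 86.5385·0.8192

70.8923 %


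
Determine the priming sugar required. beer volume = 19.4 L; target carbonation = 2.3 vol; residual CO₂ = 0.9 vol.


sugar = (target − residual)·4.0·V
sugar = (2.3 − 0.9)·4.0·19.4

108.6400 g


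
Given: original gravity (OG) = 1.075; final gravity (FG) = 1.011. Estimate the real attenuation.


AA = (OG−FG)/(OG−1)·100;  RA = AA·0.8192
AA = (1.075 − 1.011)/(1.075 − 1)·100 = 85.3333
RA = 85.3333·0.8192

69.9051 %


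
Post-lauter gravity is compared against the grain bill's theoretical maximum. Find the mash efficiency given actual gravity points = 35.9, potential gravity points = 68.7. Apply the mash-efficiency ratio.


efficiency = actual / potential × 100
efficiency = 35.9 / 68.7 × 100

52.2562 %


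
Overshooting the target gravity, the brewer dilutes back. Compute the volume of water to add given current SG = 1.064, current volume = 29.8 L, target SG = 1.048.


V_water = V·((SG_curr − 1)/(SG_target − 1) − 1)
V_water = 29.8·((1.064 − 1)/(1.048 − 1) − 1)

9.9333 L


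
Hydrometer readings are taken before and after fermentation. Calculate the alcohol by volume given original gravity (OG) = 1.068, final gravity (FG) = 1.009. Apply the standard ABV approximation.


ABV = (OG − FG) · 131.25
ABV = (1.068 − 1.009) · 131.25

7.7438 % ABV


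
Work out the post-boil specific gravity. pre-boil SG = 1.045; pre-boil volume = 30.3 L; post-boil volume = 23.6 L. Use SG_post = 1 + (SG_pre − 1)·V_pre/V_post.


pts_pre = (1.045 − 1)·1000 = 45.0000
pts_post = 45.0000·30.3/23.6 = 57.7754
SG_post = 1 + 57.7754/1000

1.0578


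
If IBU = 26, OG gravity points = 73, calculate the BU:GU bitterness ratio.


BU:GU = IBU / OG_points
BU:GU = 26 / 73

0.3562


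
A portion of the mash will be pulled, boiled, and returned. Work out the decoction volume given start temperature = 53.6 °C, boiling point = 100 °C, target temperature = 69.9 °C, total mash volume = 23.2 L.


V_dec = V_total·(T_target − T_start)/(T_boil − T_start)
V_dec = 23.2·(69.9 − 53.6)/(100 − 53.6)

8.1500 L


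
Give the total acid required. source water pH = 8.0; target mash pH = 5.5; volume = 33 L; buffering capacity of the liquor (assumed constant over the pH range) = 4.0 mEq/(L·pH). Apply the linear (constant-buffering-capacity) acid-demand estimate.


acid = buffering capacity · (pH_source − pH_target) · V
acid = 4.0 · (8.0 − 5.5) · 33

330.0000 mEq


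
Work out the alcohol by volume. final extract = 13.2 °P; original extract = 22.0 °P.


SG = 259/(259 − P);  ABV = (OG − FG)·131.25
OG = 259/(259 − 22.0) = 1.0928
FG = 259/(259 − 13.2) = 1.0537
ABV = (1.0928 − 1.0537)·131.25

5.1351 % ABV


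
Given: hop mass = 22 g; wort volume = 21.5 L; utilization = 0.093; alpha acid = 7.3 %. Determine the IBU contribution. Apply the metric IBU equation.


IBU = (α/100)·mass·U·1000 / V
IBU = (7.3/100)·22·0.093·1000 / 21.5

6.9469 IBU


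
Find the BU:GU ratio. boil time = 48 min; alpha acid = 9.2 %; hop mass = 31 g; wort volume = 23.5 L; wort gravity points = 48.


U = 1.65·0.000125^(GP/1000)·(1−e^(−0.04t))/4.15;  IBU = (α/100)·m·U·1000/V;  BU:GU = IBU/GP
U = 1.65·0.000125^(48/1000)·(1−e^(−0.04·48))/4.15 = 0.2204
IBU = (9.2/100)·31·0.2204·1000/23.5 = 26.7497
BU:GU = 26.7497/48

0.5573


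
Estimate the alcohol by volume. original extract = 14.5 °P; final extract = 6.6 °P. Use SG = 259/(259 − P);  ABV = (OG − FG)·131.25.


OG = 259/(259 − 14.5) = 1.0593
FG = 259/(259 − 6.6) = 1.0261
ABV = (1.0593 − 1.0261)·131.25

4.3517 % ABV


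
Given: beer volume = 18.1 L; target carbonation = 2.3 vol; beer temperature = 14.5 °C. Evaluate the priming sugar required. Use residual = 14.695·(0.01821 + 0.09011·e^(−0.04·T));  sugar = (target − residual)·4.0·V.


residual = 14.695·(0.01821 + 0.09011·e^(−0.04·14.5)) = 1.0090
sugar = (2.3 − 1.0090)·4.0·18.1

93.4688 g


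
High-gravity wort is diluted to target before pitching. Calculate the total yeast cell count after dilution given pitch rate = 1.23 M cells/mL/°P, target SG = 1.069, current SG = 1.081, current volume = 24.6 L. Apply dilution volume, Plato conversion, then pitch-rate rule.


V_w = V·((SG_c−1)/(SG_t−1)−1);  °P = 259 − 259/SG_t;  cells = rate·(V+V_w)·°P
V_w = 24.6·((1.081−1)/(1.069−1)−1) = 4.2783
V_final = 24.6 + 4.2783 = 28.8783
°P = 259 − 259/1.069 = 16.7175
cells = 1.23·28.8783·16.7175

593.8097 billion cells


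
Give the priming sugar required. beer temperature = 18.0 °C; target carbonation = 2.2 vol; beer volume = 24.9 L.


residual = 14.695·(0.01821 + 0.09011·e^(−0.04·T));  sugar = (target − residual)·4.0·V
residual = 14.695·(0.01821 + 0.09011·e^(−0.04·18.0)) = 0.9121
sugar = (2.2 − 0.9121)·4.0·24.9

128.2712 g


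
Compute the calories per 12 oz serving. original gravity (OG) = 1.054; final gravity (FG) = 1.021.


ABW = (OG−FG)·131.25·0.79/FG;  °P = 259 − 259/SG (for OG→OE and FG→AE);  RE = 0.1808·OE + 0.8192·AE;  Cal = (6.9·ABW + 4·(RE−0.1))·FG·3.55
ABW = (1.054 − 1.021)·131.25·0.79/1.021 = 3.3513
OE = 259 − 259/1.054 = 13.2694 °P
AE = 259 − 259/1.021 = 5.3271 °P
RE = 0.1808·13.2694 + 0.8192·5.3271 = 6.7631 °P
Cal = (6.9·3.3513 + 4·(6.7631−0.1))·1.021·3.55

180.4172 kcal


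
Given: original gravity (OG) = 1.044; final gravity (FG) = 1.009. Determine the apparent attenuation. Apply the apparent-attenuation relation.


AA = (OG − FG)/(OG − 1) · 100
AA = (1.044 − 1.009)/(1.044 − 1) · 100

79.5455 %


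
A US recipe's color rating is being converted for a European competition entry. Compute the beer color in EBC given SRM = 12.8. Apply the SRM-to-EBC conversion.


EBC = SRM · 1.97
EBC = 12.8 · 1.97

25.2160 EBC


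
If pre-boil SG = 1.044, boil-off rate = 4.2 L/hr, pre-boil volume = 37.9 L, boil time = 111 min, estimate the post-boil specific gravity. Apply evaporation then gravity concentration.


V_post = V_pre − rate·(t/60);  SG_post = 1 + (SG_pre−1)·V_pre/V_post
V_post = 37.9 − 4.2·(111/60) = 30.1300
SG_post = 1 + (1.044 − 1)·37.9/30.1300

1.0553


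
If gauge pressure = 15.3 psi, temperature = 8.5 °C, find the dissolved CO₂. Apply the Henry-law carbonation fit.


vols = (P + 14.695)·(0.01821 + 0.09011·e^(−0.04·T))
vols = (15.3 + 14.695)·(0.01821 + 0.09011·e^(−0.04·8.5))

2.4700 volumes


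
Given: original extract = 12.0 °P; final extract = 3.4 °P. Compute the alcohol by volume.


SG = 259/(259 − P);  ABV = (OG − FG)·131.25
OG = 259/(259 − 12.0) = 1.0486
FG = 259/(259 − 3.4) = 1.0133
ABV = (1.0486 − 1.0133)·131.25

4.6306 % ABV


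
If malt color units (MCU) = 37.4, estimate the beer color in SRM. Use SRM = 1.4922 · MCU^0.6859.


SRM = 1.4922 · 37.4^0.6859

17.8920 SRM


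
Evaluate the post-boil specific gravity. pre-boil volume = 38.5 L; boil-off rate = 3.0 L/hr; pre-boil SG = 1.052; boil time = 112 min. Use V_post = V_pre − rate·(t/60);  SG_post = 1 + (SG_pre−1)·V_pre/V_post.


V_post = 38.5 − 3.0·(112/60) = 32.9000
SG_post = 1 + (1.052 − 1)·38.5/32.9000

1.0609


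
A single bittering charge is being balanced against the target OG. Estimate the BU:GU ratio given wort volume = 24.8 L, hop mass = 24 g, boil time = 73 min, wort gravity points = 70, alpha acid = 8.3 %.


U = 1.65·0.000125^(GP/1000)·(1−e^(−0.04t))/4.15;  IBU = (α/100)·m·U·1000/V;  BU:GU = IBU/GP
U = 1.65·0.000125^(70/1000)·(1−e^(−0.04·73))/4.15 = 0.2005
IBU = (8.3/100)·24·0.2005·1000/24.8 = 16.1057
BU:GU = 16.1057/70

0.2301


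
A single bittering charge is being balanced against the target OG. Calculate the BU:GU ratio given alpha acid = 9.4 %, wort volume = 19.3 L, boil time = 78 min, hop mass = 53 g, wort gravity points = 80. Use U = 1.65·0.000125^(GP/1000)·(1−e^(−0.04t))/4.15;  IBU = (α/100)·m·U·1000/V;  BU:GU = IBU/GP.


U = 1.65·0.000125^(80/1000)·(1−e^(−0.04·78))/4.15 = 0.1852
IBU = (9.4/100)·53·0.1852·1000/19.3 = 47.7993
BU:GU = 47.7993/80

0.5975


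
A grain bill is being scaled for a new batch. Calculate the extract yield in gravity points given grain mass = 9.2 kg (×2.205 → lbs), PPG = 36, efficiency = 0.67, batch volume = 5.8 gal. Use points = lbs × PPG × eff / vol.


lbs = 9.2 × 2.205 = 20.2860
points = 20.2860 × 36 × 0.67 / 5.8

84.3618 points


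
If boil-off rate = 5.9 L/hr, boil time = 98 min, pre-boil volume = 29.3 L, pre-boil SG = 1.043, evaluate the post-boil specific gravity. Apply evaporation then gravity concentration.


V_post = V_pre − rate·(t/60);  SG_post = 1 + (SG_pre−1)·V_pre/V_post
V_post = 29.3 − 5.9·(98/60) = 19.6633
SG_post = 1 + (1.043 − 1)·29.3/19.6633

1.0641


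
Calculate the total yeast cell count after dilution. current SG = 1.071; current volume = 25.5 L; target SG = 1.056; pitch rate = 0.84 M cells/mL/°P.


V_w = V·((SG_c−1)/(SG_t−1)−1);  °P = 259 − 259/SG_t;  cells = rate·(V+V_w)·°P
V_w = 25.5·((1.071−1)/(1.056−1)−1) = 6.8304
V_final = 25.5 + 6.8304 = 32.3304
°P = 259 − 259/1.056 = 13.7348
cells = 0.84·32.3304·13.7348

373.0041 billion cells


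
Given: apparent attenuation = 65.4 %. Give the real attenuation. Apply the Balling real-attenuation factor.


RA = AA · 0.8192
RA = 65.4 · 0.8192

53.5757 %


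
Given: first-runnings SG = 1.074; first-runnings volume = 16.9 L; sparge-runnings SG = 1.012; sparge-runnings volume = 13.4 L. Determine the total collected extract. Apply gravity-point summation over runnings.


total = Σ (SG_i − 1)·1000·V_i
first = (1.074 − 1)·1000·16.9 = 1250.6000
sparge = (1.012 − 1)·1000·13.4 = 160.8000
total = 1250.6000 + 160.8000

1411.4000 gravity·L


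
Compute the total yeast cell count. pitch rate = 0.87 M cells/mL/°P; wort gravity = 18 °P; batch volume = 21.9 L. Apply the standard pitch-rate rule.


cells (billions) = rate · V_L · °P
cells = 0.87 · 21.9 · 18

342.9540 billion cells


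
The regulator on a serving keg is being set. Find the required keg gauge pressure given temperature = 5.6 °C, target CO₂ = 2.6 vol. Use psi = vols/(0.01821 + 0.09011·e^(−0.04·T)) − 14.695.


psi = 2.6/(0.01821 + 0.09011·e^(−0.04·5.6)) − 14.695

14.1182 psi


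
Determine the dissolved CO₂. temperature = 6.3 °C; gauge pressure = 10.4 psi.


vols = (P + 14.695)·(0.01821 + 0.09011·e^(−0.04·T))
vols = (10.4 + 14.695)·(0.01821 + 0.09011·e^(−0.04·6.3))

2.2146 volumes


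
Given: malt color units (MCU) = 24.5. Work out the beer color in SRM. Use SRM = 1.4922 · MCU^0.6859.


SRM = 1.4922 · 24.5^0.6859

13.3862 SRM
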